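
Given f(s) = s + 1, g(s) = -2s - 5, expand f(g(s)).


Substitute g(s) into f:
f(g(s)) = 1*(-2s - 5) + 1
Expand and combine: -2s - 4


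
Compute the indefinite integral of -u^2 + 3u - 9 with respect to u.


Reverse power rule on each term:
  ∫ -u^2 du = -(1/3)u^3
  ∫ 3u du = (3/2)u^2
  ∫ -9 du = -9u
F(u) = -(1/3)u^3 + (3/2)u^2 - 9u + C


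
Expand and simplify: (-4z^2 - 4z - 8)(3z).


Distribute each term of the first polynomial:
  (-4z^2)(3z) = -12z^3
  (-4z)(3z) = -12z^2
  (-8)(3z) = -24z
Sum: -12z^3 - 12z^2 - 24z


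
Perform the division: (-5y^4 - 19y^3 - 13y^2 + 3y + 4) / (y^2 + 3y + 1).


(-5y^4 - 19y^3 - 13y^2 + 3y + 4) / (y^2 + 3y + 1)
Step 1: -5y^2 * (y^2 + 3y + 1) = -5y^4 - 15y^3 - 5y^2; subtract.
Step 2: -4y * (y^2 + 3y + 1) = -4y^3 - 12y^2 - 4y; subtract.
Step 3: 4 * (y^2 + 3y + 1) = 4y^2 + 12y + 4; subtract.
Quotient: -5y^2 - 4y + 4, Remainder: -5y


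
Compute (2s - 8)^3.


Expand (2s - 8)^3 by repeated multiplication:
  (2s - 8)^2 = 4s^2 - 32s + 64
= 8s^3 - 96s^2 + 384s - 512


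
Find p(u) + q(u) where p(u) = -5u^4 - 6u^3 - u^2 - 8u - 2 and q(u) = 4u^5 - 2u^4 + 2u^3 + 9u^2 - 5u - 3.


Align terms by degree and add:
  -5u^4 - 6u^3 - u^2 - 8u - 2
+ 4u^5 - 2u^4 + 2u^3 + 9u^2 - 5u - 3
= 4u^5 - 7u^4 - 4u^3 + 8u^2 - 13u - 5


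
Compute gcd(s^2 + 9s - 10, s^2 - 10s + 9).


Factor each:
  s^2 + 9s - 10 = (s - 1)(s + 10)
  s^2 - 10s + 9 = (s - 1)(s - 9)
Common monic factor: s - 1


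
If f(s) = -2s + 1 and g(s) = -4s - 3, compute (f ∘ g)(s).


Substitute g(s) into f:
f(g(s)) = -2*(-4s - 3) + 1
Expand and combine: 8s + 7


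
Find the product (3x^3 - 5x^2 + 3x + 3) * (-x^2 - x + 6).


Distribute each term of the first polynomial:
  (3x^3)(-x^2 - x + 6) = -3x^5 - 3x^4 + 18x^3
  (-5x^2)(-x^2 - x + 6) = 5x^4 + 5x^3 - 30x^2
  (3x)(-x^2 - x + 6) = -3x^3 - 3x^2 + 18x
  (3)(-x^2 - x + 6) = -3x^2 - 3x + 18
Sum: -3x^5 + 2x^4 + 20x^3 - 36x^2 + 15x + 18


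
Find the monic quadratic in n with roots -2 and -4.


p(n) = (n + 2)(n + 4)
Expand: n^2 + 6n + 8


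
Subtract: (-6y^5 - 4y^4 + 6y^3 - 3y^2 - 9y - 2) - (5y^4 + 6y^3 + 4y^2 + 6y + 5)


Distribute the minus sign:
  (-6y^5 - 4y^4 + 6y^3 - 3y^2 - 9y - 2)
- (5y^4 + 6y^3 + 4y^2 + 6y + 5)
Negate second polynomial: -5y^4 - 6y^3 - 4y^2 - 6y - 5
Add: -6y^5 - 9y^4 - 7y^2 - 15y - 7


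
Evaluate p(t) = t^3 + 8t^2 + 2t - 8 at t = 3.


Using direct substitution:
  1 * (3)^3 = 27
  8 * (3)^2 = 72
  2 * (3)^1 = 6
  constant: -8
Sum = 27 + 72 + 6 - 8 = 97


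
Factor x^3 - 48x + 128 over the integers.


Try integer roots (divisors of 128). x=4: p(4)=0.
Divide out (x - 4): quotient is x^2 + 4x - 32.
Factor the quadratic: (x + 8)(x - 4)
Result: (x - 4)(x + 8)(x - 4)


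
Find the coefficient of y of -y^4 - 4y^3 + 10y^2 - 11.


Read off the coefficient of y: 0


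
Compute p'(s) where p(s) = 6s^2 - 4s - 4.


Apply the power rule term by term:
  d/ds(6s^2) = 12s
  d/ds(-4s) = -4
  d/ds(-4) = 0
p'(s) = 12s - 4


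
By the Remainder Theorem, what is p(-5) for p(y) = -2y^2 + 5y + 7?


By the Remainder Theorem, the remainder equals p(-5):
  -2*(-5)^2 = -50
  5*(-5)^1 = -25
  constant: 7
Sum: -50 - 25 + 7 = -68


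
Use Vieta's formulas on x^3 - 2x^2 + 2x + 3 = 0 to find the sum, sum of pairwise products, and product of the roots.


Monic cubic x^3+bx^2+cx+d=0: sum=-b, pairwise sum=c, product=-d.
b=-2, c=2, d=3
r1+r2+r3 = 2
r1r2+r1r3+r2r3 = 2
r1r2r3 = -3


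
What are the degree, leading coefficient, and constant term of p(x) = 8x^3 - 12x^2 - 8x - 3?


Highest power of x is 3, with coefficient 8. Constant term is -3.
Degree = 3, leading coefficient = 8, constant term = -3


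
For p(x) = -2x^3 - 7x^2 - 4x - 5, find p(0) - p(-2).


p(0) = -5
p(-2) = -9
p(0) - p(-2) = -5 + 9 = 4


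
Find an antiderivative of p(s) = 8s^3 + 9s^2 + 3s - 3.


Reverse power rule on each term:
  ∫ 8s^3 ds = 2s^4
  ∫ 9s^2 ds = 3s^3
  ∫ 3s ds = (3/2)s^2
  ∫ -3 ds = -3s
F(s) = 2s^4 + 3s^3 + (3/2)s^2 - 3s + C


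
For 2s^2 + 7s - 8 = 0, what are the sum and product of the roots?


For as^2+bs+c=0: sum = -b/a, product = c/a.
a=2, b=7, c=-8
Sum = -(7)/2 = -7/2
Product = (-8)/2 = -4


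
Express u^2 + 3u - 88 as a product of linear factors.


Roots satisfy r1 + r2 = -b/a = -3 and r1*r2 = c/a = -88.
So r1 = -11, r2 = 8.
u^2 + 3u - 88 = (u - r1)(u - r2) = (u + 11)(u - 8)


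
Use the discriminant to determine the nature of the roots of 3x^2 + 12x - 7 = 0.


D = b^2 - 4ac = (12)^2 - 4(3)(-7) = 144 + 84 = 228
Since D > 0: two distinct irrational roots


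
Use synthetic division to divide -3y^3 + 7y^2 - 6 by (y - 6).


Synthetic division with c = 6. Coefficients: -3, 7, 0, -6
Bring down -3.
  -3 * 6 = -18; -18 + 7 = -11
  -11 * 6 = -66; -66 + 0 = -66
  -66 * 6 = -396; -396 - 6 = -402
Quotient: -3y^2 - 11y - 66, Remainder: -402


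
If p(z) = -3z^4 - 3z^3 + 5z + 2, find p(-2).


Using direct substitution:
  -3 * (-2)^4 = -48
  -3 * (-2)^3 = 24
  0 * (-2)^2 = 0
  5 * (-2)^1 = -10
  constant: 2
Sum = -48 + 24 + 0 - 10 + 2 = -32


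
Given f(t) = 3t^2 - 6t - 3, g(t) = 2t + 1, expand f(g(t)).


Substitute g(t) into f:
f(g(t)) = 3*(2t + 1)^2 + (-6)*(2t + 1) + (-3)
(2t + 1)^2 = 4t^2 + 4t + 1
Expand and combine: 12t^2 - 6


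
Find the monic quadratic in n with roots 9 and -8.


p(n) = (n - 9)(n + 8)
Expand: n^2 - n - 72


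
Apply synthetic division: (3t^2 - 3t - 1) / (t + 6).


Synthetic division with c = -6. Coefficients: 3, -3, -1
Bring down 3.
  3 * -6 = -18; -18 - 3 = -21
  -21 * -6 = 126; 126 - 1 = 125
Quotient: 3t - 21, Remainder: 125


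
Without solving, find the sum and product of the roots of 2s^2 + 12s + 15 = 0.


For as^2+bs+c=0: sum = -b/a, product = c/a.
a=2, b=12, c=15
Sum = -(12)/2 = -6
Product = (15)/2 = 15/2


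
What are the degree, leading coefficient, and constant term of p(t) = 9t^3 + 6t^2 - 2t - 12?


Highest power of t is 3, with coefficient 9. Constant term is -12.
Degree = 3, leading coefficient = 9, constant term = -12


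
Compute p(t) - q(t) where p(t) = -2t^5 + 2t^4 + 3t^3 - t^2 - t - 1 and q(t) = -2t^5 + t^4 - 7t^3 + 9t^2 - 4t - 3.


Distribute the minus sign:
  (-2t^5 + 2t^4 + 3t^3 - t^2 - t - 1)
- (-2t^5 + t^4 - 7t^3 + 9t^2 - 4t - 3)
Negate second polynomial: 2t^5 - t^4 + 7t^3 - 9t^2 + 4t + 3
Add: t^4 + 10t^3 - 10t^2 + 3t + 2


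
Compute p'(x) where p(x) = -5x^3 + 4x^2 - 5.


Apply the power rule term by term:
  d/dx(-5x^3) = -15x^2
  d/dx(4x^2) = 8x
  d/dx(-5) = 0
p'(x) = -15x^2 + 8x


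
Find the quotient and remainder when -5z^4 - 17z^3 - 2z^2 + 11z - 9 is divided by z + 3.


(-5z^4 - 17z^3 - 2z^2 + 11z - 9) / (z + 3)
Step 1: -5z^3 * (z + 3) = -5z^4 - 15z^3; subtract.
Step 2: -2z^2 * (z + 3) = -2z^3 - 6z^2; subtract.
Step 3: 4z * (z + 3) = 4z^2 + 12z; subtract.
Step 4: -1 * (z + 3) = -z - 3; subtract.
Quotient: -5z^3 - 2z^2 + 4z - 1, Remainder: -6


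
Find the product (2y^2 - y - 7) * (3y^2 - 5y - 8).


Distribute each term of the first polynomial:
  (2y^2)(3y^2 - 5y - 8) = 6y^4 - 10y^3 - 16y^2
  (-y)(3y^2 - 5y - 8) = -3y^3 + 5y^2 + 8y
  (-7)(3y^2 - 5y - 8) = -21y^2 + 35y + 56
Sum: 6y^4 - 13y^3 - 32y^2 + 43y + 56


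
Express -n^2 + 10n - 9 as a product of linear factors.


Roots satisfy r1 + r2 = -b/a = 10 and r1*r2 = c/a = 9.
So r1 = 9, r2 = 1.
-n^2 + 10n - 9 = -(n - r1)(n - r2) = -(n - 9)(n - 1)


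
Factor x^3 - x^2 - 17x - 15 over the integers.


Try integer roots (divisors of -15). x=-1: p(-1)=0.
Divide out (x + 1): quotient is x^2 - 2x - 15.
Factor the quadratic: (x - 5)(x + 3)
Result: (x + 1)(x - 5)(x + 3)


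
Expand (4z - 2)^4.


Expand (4z - 2)^4 by repeated multiplication:
  (4z - 2)^2 = 16z^2 - 16z + 4
  (4z - 2)^3 = 64z^3 - 96z^2 + 48z - 8
= 256z^4 - 512z^3 + 384z^2 - 128z + 16


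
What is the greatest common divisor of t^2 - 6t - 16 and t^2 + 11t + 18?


Factor each:
  t^2 - 6t - 16 = (t + 2)(t - 8)
  t^2 + 11t + 18 = (t + 2)(t + 9)
Common monic factor: t + 2


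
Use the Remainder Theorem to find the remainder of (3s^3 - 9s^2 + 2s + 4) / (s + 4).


By the Remainder Theorem, the remainder equals p(-4):
  3*(-4)^3 = -192
  -9*(-4)^2 = -144
  2*(-4)^1 = -8
  constant: 4
Sum: -192 - 144 - 8 + 4 = -340


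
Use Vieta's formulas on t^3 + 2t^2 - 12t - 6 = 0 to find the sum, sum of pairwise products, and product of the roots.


Monic cubic t^3+bt^2+ct+d=0: sum=-b, pairwise sum=c, product=-d.
b=2, c=-12, d=-6
r1+r2+r3 = -2
r1r2+r1r3+r2r3 = -12
r1r2r3 = 6


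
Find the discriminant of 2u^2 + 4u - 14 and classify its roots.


D = b^2 - 4ac = (4)^2 - 4(2)(-14) = 16 + 112 = 128
Since D > 0: two distinct irrational roots


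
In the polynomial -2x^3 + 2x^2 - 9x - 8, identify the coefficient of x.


Read off the coefficient of x: -9


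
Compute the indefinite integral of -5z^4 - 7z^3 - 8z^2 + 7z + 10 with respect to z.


Reverse power rule on each term:
  ∫ -5z^4 dz = -z^5
  ∫ -7z^3 dz = -(7/4)z^4
  ∫ -8z^2 dz = -(8/3)z^3
  ∫ 7z dz = (7/2)z^2
  ∫ 10 dz = 10z
F(z) = -z^5 - (7/4)z^4 - (8/3)z^3 + (7/2)z^2 + 10z + C


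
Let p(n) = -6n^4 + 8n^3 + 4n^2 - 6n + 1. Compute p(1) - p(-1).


p(1) = 1
p(-1) = -3
p(1) - p(-1) = 1 + 3 = 4


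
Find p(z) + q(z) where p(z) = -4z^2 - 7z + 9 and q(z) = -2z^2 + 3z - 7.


Align terms by degree and add:
  -4z^2 - 7z + 9
  -2z^2 + 3z - 7
= -6z^2 - 4z + 2


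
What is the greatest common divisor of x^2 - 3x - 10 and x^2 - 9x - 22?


Factor each:
  x^2 - 3x - 10 = (x + 2)(x - 5)
  x^2 - 9x - 22 = (x + 2)(x - 11)
Common monic factor: x + 2


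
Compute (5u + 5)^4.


Expand (5u + 5)^4 by repeated multiplication:
  (5u + 5)^2 = 25u^2 + 50u + 25
  (5u + 5)^3 = 125u^3 + 375u^2 + 375u + 125
= 625u^4 + 2500u^3 + 3750u^2 + 2500u + 625


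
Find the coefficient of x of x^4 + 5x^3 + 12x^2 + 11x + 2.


Read off the coefficient of x: 11


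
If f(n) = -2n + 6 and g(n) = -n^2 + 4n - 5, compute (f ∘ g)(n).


Substitute g(n) into f:
f(g(n)) = -2*(-n^2 + 4n - 5) + 6
Expand and combine: 2n^2 - 8n + 16


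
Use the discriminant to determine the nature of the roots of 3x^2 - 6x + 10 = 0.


D = b^2 - 4ac = (-6)^2 - 4(3)(10) = 36 - 120 = -84
Since D < 0: two complex conjugate roots (no real roots)


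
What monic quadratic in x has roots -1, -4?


p(x) = (x + 1)(x + 4)
Expand: x^2 + 5x + 4


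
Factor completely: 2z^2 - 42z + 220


Roots satisfy r1 + r2 = -b/a = 21 and r1*r2 = c/a = 110.
So r1 = 10, r2 = 11.
2z^2 - 42z + 220 = 2(z - r1)(z - r2) = 2(z - 10)(z - 11)


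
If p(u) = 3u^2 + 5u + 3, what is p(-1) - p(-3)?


p(-1) = 1
p(-3) = 15
p(-1) - p(-3) = 1 - 15 = -14


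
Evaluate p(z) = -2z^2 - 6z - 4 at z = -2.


Using direct substitution:
  -2 * (-2)^2 = -8
  -6 * (-2)^1 = 12
  constant: -4
Sum = -8 + 12 - 4 = 0


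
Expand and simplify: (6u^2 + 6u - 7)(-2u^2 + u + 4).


Distribute each term of the first polynomial:
  (6u^2)(-2u^2 + u + 4) = -12u^4 + 6u^3 + 24u^2
  (6u)(-2u^2 + u + 4) = -12u^3 + 6u^2 + 24u
  (-7)(-2u^2 + u + 4) = 14u^2 - 7u - 28
Sum: -12u^4 - 6u^3 + 44u^2 + 17u - 28


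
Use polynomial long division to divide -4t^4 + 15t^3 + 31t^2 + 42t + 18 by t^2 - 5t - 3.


(-4t^4 + 15t^3 + 31t^2 + 42t + 18) / (t^2 - 5t - 3)
Step 1: -4t^2 * (t^2 - 5t - 3) = -4t^4 + 20t^3 + 12t^2; subtract.
Step 2: -5t * (t^2 - 5t - 3) = -5t^3 + 25t^2 + 15t; subtract.
Step 3: -6 * (t^2 - 5t - 3) = -6t^2 + 30t + 18; subtract.
Quotient: -4t^2 - 5t - 6, Remainder: -3t


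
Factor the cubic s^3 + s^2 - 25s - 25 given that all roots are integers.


Try integer roots (divisors of -25). s=-5: p(-5)=0.
Divide out (s + 5): quotient is s^2 - 4s - 5.
Factor the quadratic: (s + 1)(s - 5)
Result: (s + 5)(s + 1)(s - 5)


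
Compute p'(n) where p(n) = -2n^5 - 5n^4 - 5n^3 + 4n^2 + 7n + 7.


Apply the power rule term by term:
  d/dn(-2n^5) = -10n^4
  d/dn(-5n^4) = -20n^3
  d/dn(-5n^3) = -15n^2
  d/dn(4n^2) = 8n
  d/dn(7n) = 7
  d/dn(7) = 0
p'(n) = -10n^4 - 20n^3 - 15n^2 + 8n + 7


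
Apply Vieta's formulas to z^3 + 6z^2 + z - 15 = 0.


Monic cubic z^3+bz^2+cz+d=0: sum=-b, pairwise sum=c, product=-d.
b=6, c=1, d=-15
r1+r2+r3 = -6
r1r2+r1r3+r2r3 = 1
r1r2r3 = 15


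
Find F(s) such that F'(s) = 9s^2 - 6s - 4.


Reverse power rule on each term:
  ∫ 9s^2 ds = 3s^3
  ∫ -6s ds = -3s^2
  ∫ -4 ds = -4s
F(s) = 3s^3 - 3s^2 - 4s + C


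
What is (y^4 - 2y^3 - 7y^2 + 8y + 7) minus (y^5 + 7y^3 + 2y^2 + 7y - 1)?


Distribute the minus sign:
  (y^4 - 2y^3 - 7y^2 + 8y + 7)
- (y^5 + 7y^3 + 2y^2 + 7y - 1)
Negate second polynomial: -y^5 - 7y^3 - 2y^2 - 7y + 1
Add: -y^5 + y^4 - 9y^3 - 9y^2 + y + 8


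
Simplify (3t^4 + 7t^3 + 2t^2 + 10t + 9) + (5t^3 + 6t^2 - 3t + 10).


Align terms by degree and add:
  3t^4 + 7t^3 + 2t^2 + 10t + 9
+ 5t^3 + 6t^2 - 3t + 10
= 3t^4 + 12t^3 + 8t^2 + 7t + 19


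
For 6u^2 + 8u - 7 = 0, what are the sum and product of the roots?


For au^2+bu+c=0: sum = -b/a, product = c/a.
a=6, b=8, c=-7
Sum = -(8)/6 = -4/3
Product = (-7)/6 = -7/6


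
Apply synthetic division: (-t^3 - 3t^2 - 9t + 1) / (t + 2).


Synthetic division with c = -2. Coefficients: -1, -3, -9, 1
Bring down -1.
  -1 * -2 = 2; 2 - 3 = -1
  -1 * -2 = 2; 2 - 9 = -7
  -7 * -2 = 14; 14 + 1 = 15
Quotient: -t^2 - t - 7, Remainder: 15


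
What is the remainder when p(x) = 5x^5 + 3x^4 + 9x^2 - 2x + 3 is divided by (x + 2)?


By the Remainder Theorem, the remainder equals p(-2):
  5*(-2)^5 = -160
  3*(-2)^4 = 48
  0*(-2)^3 = 0
  9*(-2)^2 = 36
  -2*(-2)^1 = 4
  constant: 3
Sum: -160 + 48 + 0 + 36 + 4 + 3 = -69


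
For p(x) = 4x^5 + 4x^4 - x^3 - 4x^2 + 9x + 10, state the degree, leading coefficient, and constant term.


Highest power of x is 5, with coefficient 4. Constant term is 10.
Degree = 5, leading coefficient = 4, constant term = 10


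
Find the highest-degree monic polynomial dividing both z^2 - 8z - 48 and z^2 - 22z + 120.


Factor each:
  z^2 - 8z - 48 = (z - 12)(z + 4)
  z^2 - 22z + 120 = (z - 12)(z - 10)
Common monic factor: z - 12


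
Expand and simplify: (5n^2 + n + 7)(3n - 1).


Distribute each term of the first polynomial:
  (5n^2)(3n - 1) = 15n^3 - 5n^2
  (n)(3n - 1) = 3n^2 - n
  (7)(3n - 1) = 21n - 7
Sum: 15n^3 - 2n^2 + 20n - 7


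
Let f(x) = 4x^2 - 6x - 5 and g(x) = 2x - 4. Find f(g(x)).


Substitute g(x) into f:
f(g(x)) = 4*(2x - 4)^2 + (-6)*(2x - 4) + (-5)
(2x - 4)^2 = 4x^2 - 16x + 16
Expand and combine: 16x^2 - 76x + 83


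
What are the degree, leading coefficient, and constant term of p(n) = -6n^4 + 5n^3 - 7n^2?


Highest power of n is 4, with coefficient -6. Constant term is 0.
Degree = 4, leading coefficient = -6, constant term = 0


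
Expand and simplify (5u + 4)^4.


Expand (5u + 4)^4 by repeated multiplication:
  (5u + 4)^2 = 25u^2 + 40u + 16
  (5u + 4)^3 = 125u^3 + 300u^2 + 240u + 64
= 625u^4 + 2000u^3 + 2400u^2 + 1280u + 256


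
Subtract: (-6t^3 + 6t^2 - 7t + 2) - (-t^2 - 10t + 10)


Distribute the minus sign:
  (-6t^3 + 6t^2 - 7t + 2)
- (-t^2 - 10t + 10)
Negate second polynomial: t^2 + 10t - 10
Add: -6t^3 + 7t^2 + 3t - 8


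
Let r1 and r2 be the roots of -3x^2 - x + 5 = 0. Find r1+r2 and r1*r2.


For ax^2+bx+c=0: sum = -b/a, product = c/a.
a=-3, b=-1, c=5
Sum = -(-1)/-3 = -1/3
Product = (5)/-3 = -5/3


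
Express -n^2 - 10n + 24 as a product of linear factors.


Roots satisfy r1 + r2 = -b/a = -10 and r1*r2 = c/a = -24.
So r1 = -12, r2 = 2.
-n^2 - 10n + 24 = -(n - r1)(n - r2) = -(n + 12)(n - 2)


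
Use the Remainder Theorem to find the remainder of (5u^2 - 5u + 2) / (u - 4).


By the Remainder Theorem, the remainder equals p(4):
  5*(4)^2 = 80
  -5*(4)^1 = -20
  constant: 2
Sum: 80 - 20 + 2 = 62


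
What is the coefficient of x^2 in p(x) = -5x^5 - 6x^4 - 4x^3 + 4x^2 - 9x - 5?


Read off the coefficient of x^2: 4


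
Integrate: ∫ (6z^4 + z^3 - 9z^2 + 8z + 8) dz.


Reverse power rule on each term:
  ∫ 6z^4 dz = (6/5)z^5
  ∫ z^3 dz = (1/4)z^4
  ∫ -9z^2 dz = -3z^3
  ∫ 8z dz = 4z^2
  ∫ 8 dz = 8z
F(z) = (6/5)z^5 + (1/4)z^4 - 3z^3 + 4z^2 + 8z + C


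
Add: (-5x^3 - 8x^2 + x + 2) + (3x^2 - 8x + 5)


Align terms by degree and add:
  -5x^3 - 8x^2 + x + 2
+ 3x^2 - 8x + 5
= -5x^3 - 5x^2 - 7x + 7


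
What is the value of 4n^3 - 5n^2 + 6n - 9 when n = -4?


Using direct substitution:
  4 * (-4)^3 = -256
  -5 * (-4)^2 = -80
  6 * (-4)^1 = -24
  constant: -9
Sum = -256 - 80 - 24 - 9 = -369


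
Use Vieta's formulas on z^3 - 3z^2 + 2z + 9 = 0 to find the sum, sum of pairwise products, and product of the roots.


Monic cubic z^3+bz^2+cz+d=0: sum=-b, pairwise sum=c, product=-d.
b=-3, c=2, d=9
r1+r2+r3 = 3
r1r2+r1r3+r2r3 = 2
r1r2r3 = -9


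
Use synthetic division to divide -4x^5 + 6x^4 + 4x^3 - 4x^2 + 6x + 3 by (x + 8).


Synthetic division with c = -8. Coefficients: -4, 6, 4, -4, 6, 3
Bring down -4.
  -4 * -8 = 32; 32 + 6 = 38
  38 * -8 = -304; -304 + 4 = -300
  -300 * -8 = 2400; 2400 - 4 = 2396
  2396 * -8 = -19168; -19168 + 6 = -19162
  -19162 * -8 = 153296; 153296 + 3 = 153299
Quotient: -4x^4 + 38x^3 - 300x^2 + 2396x - 19162, Remainder: 153299


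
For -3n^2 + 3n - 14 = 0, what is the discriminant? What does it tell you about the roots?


D = b^2 - 4ac = (3)^2 - 4(-3)(-14) = 9 - 168 = -159
Since D < 0: two complex conjugate roots (no real roots)


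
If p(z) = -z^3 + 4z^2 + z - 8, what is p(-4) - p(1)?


p(-4) = 116
p(1) = -4
p(-4) - p(1) = 116 + 4 = 120


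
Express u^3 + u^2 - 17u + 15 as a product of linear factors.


Try integer roots (divisors of 15). u=-5: p(-5)=0.
Divide out (u + 5): quotient is u^2 - 4u + 3.
Factor the quadratic: (u - 1)(u - 3)
Result: (u + 5)(u - 1)(u - 3)


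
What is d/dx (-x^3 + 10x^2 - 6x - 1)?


Apply the power rule term by term:
  d/dx(-x^3) = -3x^2
  d/dx(10x^2) = 20x
  d/dx(-6x) = -6
  d/dx(-1) = 0
p'(x) = -3x^2 + 20x - 6


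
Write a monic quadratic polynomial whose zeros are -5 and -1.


p(t) = (t + 5)(t + 1)
Expand: t^2 + 6t + 5


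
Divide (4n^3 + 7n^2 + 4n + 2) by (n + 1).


(4n^3 + 7n^2 + 4n + 2) / (n + 1)
Step 1: 4n^2 * (n + 1) = 4n^3 + 4n^2; subtract.
Step 2: 3n * (n + 1) = 3n^2 + 3n; subtract.
Step 3: 1 * (n + 1) = n + 1; subtract.
Quotient: 4n^2 + 3n + 1, Remainder: 1


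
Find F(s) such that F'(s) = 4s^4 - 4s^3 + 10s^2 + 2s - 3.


Reverse power rule on each term:
  ∫ 4s^4 ds = (4/5)s^5
  ∫ -4s^3 ds = -s^4
  ∫ 10s^2 ds = (10/3)s^3
  ∫ 2s ds = s^2
  ∫ -3 ds = -3s
F(s) = (4/5)s^5 - s^4 + (10/3)s^3 + s^2 - 3s + C


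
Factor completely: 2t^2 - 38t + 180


Roots satisfy r1 + r2 = -b/a = 19 and r1*r2 = c/a = 90.
So r1 = 9, r2 = 10.
2t^2 - 38t + 180 = 2(t - r1)(t - r2) = 2(t - 9)(t - 10)


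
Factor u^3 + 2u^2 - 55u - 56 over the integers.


Try integer roots (divisors of -56). u=-1: p(-1)=0.
Divide out (u + 1): quotient is u^2 + u - 56.
Factor the quadratic: (u - 7)(u + 8)
Result: (u + 1)(u - 7)(u + 8)


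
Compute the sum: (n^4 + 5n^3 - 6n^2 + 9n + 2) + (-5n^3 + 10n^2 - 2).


Align terms by degree and add:
  n^4 + 5n^3 - 6n^2 + 9n + 2
  -5n^3 + 10n^2 - 2
= n^4 + 4n^2 + 9n


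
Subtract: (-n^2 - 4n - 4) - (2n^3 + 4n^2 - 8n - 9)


Distribute the minus sign:
  (-n^2 - 4n - 4)
- (2n^3 + 4n^2 - 8n - 9)
Negate second polynomial: -2n^3 - 4n^2 + 8n + 9
Add: -2n^3 - 5n^2 + 4n + 5


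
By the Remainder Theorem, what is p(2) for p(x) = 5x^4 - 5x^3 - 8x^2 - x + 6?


By the Remainder Theorem, the remainder equals p(2):
  5*(2)^4 = 80
  -5*(2)^3 = -40
  -8*(2)^2 = -32
  -1*(2)^1 = -2
  constant: 6
Sum: 80 - 40 - 32 - 2 + 6 = 12


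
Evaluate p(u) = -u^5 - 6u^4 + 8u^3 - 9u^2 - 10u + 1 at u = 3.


Using direct substitution:
  -1 * (3)^5 = -243
  -6 * (3)^4 = -486
  8 * (3)^3 = 216
  -9 * (3)^2 = -81
  -10 * (3)^1 = -30
  constant: 1
Sum = -243 - 486 + 216 - 81 - 30 + 1 = -623


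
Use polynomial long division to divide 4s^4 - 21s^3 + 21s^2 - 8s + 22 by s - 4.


(4s^4 - 21s^3 + 21s^2 - 8s + 22) / (s - 4)
Step 1: 4s^3 * (s - 4) = 4s^4 - 16s^3; subtract.
Step 2: -5s^2 * (s - 4) = -5s^3 + 20s^2; subtract.
Step 3: s * (s - 4) = s^2 - 4s; subtract.
Step 4: -4 * (s - 4) = -4s + 16; subtract.
Quotient: 4s^3 - 5s^2 + s - 4, Remainder: 6


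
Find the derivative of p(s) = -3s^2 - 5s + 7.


Apply the power rule term by term:
  d/ds(-3s^2) = -6s
  d/ds(-5s) = -5
  d/ds(7) = 0
p'(s) = -6s - 5


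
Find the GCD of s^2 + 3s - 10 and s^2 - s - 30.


Factor each:
  s^2 + 3s - 10 = (s + 5)(s - 2)
  s^2 - s - 30 = (s + 5)(s - 6)
Common monic factor: s + 5


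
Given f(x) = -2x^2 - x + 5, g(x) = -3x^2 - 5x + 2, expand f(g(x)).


Substitute g(x) into f:
f(g(x)) = -2*(-3x^2 - 5x + 2)^2 + (-1)*(-3x^2 - 5x + 2) + 5
(-3x^2 - 5x + 2)^2 = 9x^4 + 30x^3 + 13x^2 - 20x + 4
Expand and combine: -18x^4 - 60x^3 - 23x^2 + 45x - 5


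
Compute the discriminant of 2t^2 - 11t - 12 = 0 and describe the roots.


D = b^2 - 4ac = (-11)^2 - 4(2)(-12) = 121 + 96 = 217
Since D > 0: two distinct irrational roots


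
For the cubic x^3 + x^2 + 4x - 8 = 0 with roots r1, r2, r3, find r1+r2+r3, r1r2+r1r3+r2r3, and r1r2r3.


Monic cubic x^3+bx^2+cx+d=0: sum=-b, pairwise sum=c, product=-d.
b=1, c=4, d=-8
r1+r2+r3 = -1
r1r2+r1r3+r2r3 = 4
r1r2r3 = 8


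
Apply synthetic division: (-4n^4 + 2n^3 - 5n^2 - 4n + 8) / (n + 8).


Synthetic division with c = -8. Coefficients: -4, 2, -5, -4, 8
Bring down -4.
  -4 * -8 = 32; 32 + 2 = 34
  34 * -8 = -272; -272 - 5 = -277
  -277 * -8 = 2216; 2216 - 4 = 2212
  2212 * -8 = -17696; -17696 + 8 = -17688
Quotient: -4n^3 + 34n^2 - 277n + 2212, Remainder: -17688


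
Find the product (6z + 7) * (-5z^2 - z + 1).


Distribute each term of the first polynomial:
  (6z)(-5z^2 - z + 1) = -30z^3 - 6z^2 + 6z
  (7)(-5z^2 - z + 1) = -35z^2 - 7z + 7
Sum: -30z^3 - 41z^2 - z + 7


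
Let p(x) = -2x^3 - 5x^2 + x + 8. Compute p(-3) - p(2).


p(-3) = 14
p(2) = -26
p(-3) - p(2) = 14 + 26 = 40


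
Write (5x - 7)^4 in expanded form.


Expand (5x - 7)^4 by repeated multiplication:
  (5x - 7)^2 = 25x^2 - 70x + 49
  (5x - 7)^3 = 125x^3 - 525x^2 + 735x - 343
= 625x^4 - 3500x^3 + 7350x^2 - 6860x + 2401


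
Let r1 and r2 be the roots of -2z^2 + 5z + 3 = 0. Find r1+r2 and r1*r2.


For az^2+bz+c=0: sum = -b/a, product = c/a.
a=-2, b=5, c=3
Sum = -(5)/-2 = 5/2
Product = (3)/-2 = -3/2


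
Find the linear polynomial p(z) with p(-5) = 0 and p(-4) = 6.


p(z) = mz + b. Using p(-5)=0, p(-4)=6:
m = (0 - 6)/(-5 + 4) = -6/-1 = 6
b = 0 - m*(-5) = 0 + 30 = 30
p(z) = 6z + 30


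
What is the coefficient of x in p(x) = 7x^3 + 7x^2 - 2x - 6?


Read off the coefficient of x: -2


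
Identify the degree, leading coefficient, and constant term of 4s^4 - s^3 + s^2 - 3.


Highest power of s is 4, with coefficient 4. Constant term is -3.
Degree = 4, leading coefficient = 4, constant term = -3


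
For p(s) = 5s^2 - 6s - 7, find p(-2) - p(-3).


p(-2) = 25
p(-3) = 56
p(-2) - p(-3) = 25 - 56 = -31


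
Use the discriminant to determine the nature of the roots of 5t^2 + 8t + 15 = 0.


D = b^2 - 4ac = (8)^2 - 4(5)(15) = 64 - 300 = -236
Since D < 0: two complex conjugate roots (no real roots)


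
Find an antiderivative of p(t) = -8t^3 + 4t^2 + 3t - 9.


Reverse power rule on each term:
  ∫ -8t^3 dt = -2t^4
  ∫ 4t^2 dt = (4/3)t^3
  ∫ 3t dt = (3/2)t^2
  ∫ -9 dt = -9t
F(t) = -2t^4 + (4/3)t^3 + (3/2)t^2 - 9t + C


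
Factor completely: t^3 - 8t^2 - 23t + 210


Try integer roots (divisors of 210). t=6: p(6)=0.
Divide out (t - 6): quotient is t^2 - 2t - 35.
Factor the quadratic: (t - 7)(t + 5)
Result: (t - 6)(t - 7)(t + 5)


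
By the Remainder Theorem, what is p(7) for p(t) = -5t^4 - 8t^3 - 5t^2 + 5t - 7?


By the Remainder Theorem, the remainder equals p(7):
  -5*(7)^4 = -12005
  -8*(7)^3 = -2744
  -5*(7)^2 = -245
  5*(7)^1 = 35
  constant: -7
Sum: -12005 - 2744 - 245 + 35 - 7 = -14966


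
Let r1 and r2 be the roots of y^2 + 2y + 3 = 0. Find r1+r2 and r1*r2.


For ay^2+by+c=0: sum = -b/a, product = c/a.
a=1, b=2, c=3
Sum = -(2)/1 = -2
Product = (3)/1 = 3


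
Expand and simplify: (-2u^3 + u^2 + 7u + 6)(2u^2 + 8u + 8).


Distribute each term of the first polynomial:
  (-2u^3)(2u^2 + 8u + 8) = -4u^5 - 16u^4 - 16u^3
  (u^2)(2u^2 + 8u + 8) = 2u^4 + 8u^3 + 8u^2
  (7u)(2u^2 + 8u + 8) = 14u^3 + 56u^2 + 56u
  (6)(2u^2 + 8u + 8) = 12u^2 + 48u + 48
Sum: -4u^5 - 14u^4 + 6u^3 + 76u^2 + 104u + 48


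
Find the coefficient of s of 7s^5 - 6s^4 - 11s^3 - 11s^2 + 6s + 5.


Read off the coefficient of s: 6


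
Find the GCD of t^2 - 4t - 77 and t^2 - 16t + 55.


Factor each:
  t^2 - 4t - 77 = (t - 11)(t + 7)
  t^2 - 16t + 55 = (t - 11)(t - 5)
Common monic factor: t - 11


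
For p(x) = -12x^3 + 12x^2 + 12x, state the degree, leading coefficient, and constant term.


Highest power of x is 3, with coefficient -12. Constant term is 0.
Degree = 3, leading coefficient = -12, constant term = 0


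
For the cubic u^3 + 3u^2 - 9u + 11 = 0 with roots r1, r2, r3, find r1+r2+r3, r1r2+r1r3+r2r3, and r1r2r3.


Monic cubic u^3+bu^2+cu+d=0: sum=-b, pairwise sum=c, product=-d.
b=3, c=-9, d=11
r1+r2+r3 = -3
r1r2+r1r3+r2r3 = -9
r1r2r3 = -11


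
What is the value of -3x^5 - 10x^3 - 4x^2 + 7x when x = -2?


Using direct substitution:
  -3 * (-2)^5 = 96
  0 * (-2)^4 = 0
  -10 * (-2)^3 = 80
  -4 * (-2)^2 = -16
  7 * (-2)^1 = -14
  constant: 0
Sum = 96 + 0 + 80 - 16 - 14 + 0 = 146


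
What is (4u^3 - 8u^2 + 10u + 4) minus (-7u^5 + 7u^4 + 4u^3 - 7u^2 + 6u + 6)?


Distribute the minus sign:
  (4u^3 - 8u^2 + 10u + 4)
- (-7u^5 + 7u^4 + 4u^3 - 7u^2 + 6u + 6)
Negate second polynomial: 7u^5 - 7u^4 - 4u^3 + 7u^2 - 6u - 6
Add: 7u^5 - 7u^4 - u^2 + 4u - 2


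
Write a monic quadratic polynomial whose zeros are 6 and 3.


p(t) = (t - 6)(t - 3)
Expand: t^2 - 9t + 18


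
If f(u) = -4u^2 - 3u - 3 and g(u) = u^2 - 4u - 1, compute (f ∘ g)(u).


Substitute g(u) into f:
f(g(u)) = -4*(u^2 - 4u - 1)^2 + (-3)*(u^2 - 4u - 1) + (-3)
(u^2 - 4u - 1)^2 = u^4 - 8u^3 + 14u^2 + 8u + 1
Expand and combine: -4u^4 + 32u^3 - 59u^2 - 20u - 4


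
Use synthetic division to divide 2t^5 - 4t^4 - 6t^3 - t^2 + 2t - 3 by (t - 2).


Synthetic division with c = 2. Coefficients: 2, -4, -6, -1, 2, -3
Bring down 2.
  2 * 2 = 4; 4 - 4 = 0
  0 * 2 = 0; 0 - 6 = -6
  -6 * 2 = -12; -12 - 1 = -13
  -13 * 2 = -26; -26 + 2 = -24
  -24 * 2 = -48; -48 - 3 = -51
Quotient: 2t^4 - 6t^2 - 13t - 24, Remainder: -51


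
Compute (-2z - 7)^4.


Expand (-2z - 7)^4 by repeated multiplication:
  (-2z - 7)^2 = 4z^2 + 28z + 49
  (-2z - 7)^3 = -8z^3 - 84z^2 - 294z - 343
= 16z^4 + 224z^3 + 1176z^2 + 2744z + 2401


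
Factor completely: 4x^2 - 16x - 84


Roots satisfy r1 + r2 = -b/a = 4 and r1*r2 = c/a = -21.
So r1 = 7, r2 = -3.
4x^2 - 16x - 84 = 4(x - r1)(x - r2) = 4(x - 7)(x + 3)


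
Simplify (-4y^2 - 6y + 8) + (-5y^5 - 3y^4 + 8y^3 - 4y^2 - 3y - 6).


Align terms by degree and add:
  -4y^2 - 6y + 8
  -5y^5 - 3y^4 + 8y^3 - 4y^2 - 3y - 6
= -5y^5 - 3y^4 + 8y^3 - 8y^2 - 9y + 2


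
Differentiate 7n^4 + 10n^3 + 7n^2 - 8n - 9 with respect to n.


Apply the power rule term by term:
  d/dn(7n^4) = 28n^3
  d/dn(10n^3) = 30n^2
  d/dn(7n^2) = 14n
  d/dn(-8n) = -8
  d/dn(-9) = 0
p'(n) = 28n^3 + 30n^2 + 14n - 8


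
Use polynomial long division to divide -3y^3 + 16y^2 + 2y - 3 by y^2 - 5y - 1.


(-3y^3 + 16y^2 + 2y - 3) / (y^2 - 5y - 1)
Step 1: -3y * (y^2 - 5y - 1) = -3y^3 + 15y^2 + 3y; subtract.
Step 2: 1 * (y^2 - 5y - 1) = y^2 - 5y - 1; subtract.
Quotient: -3y + 1, Remainder: 4y - 2


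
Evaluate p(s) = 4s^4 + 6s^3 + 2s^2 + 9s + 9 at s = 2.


Using direct substitution:
  4 * (2)^4 = 64
  6 * (2)^3 = 48
  2 * (2)^2 = 8
  9 * (2)^1 = 18
  constant: 9
Sum = 64 + 48 + 8 + 18 + 9 = 147


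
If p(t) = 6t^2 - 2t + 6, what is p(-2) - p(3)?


p(-2) = 34
p(3) = 54
p(-2) - p(3) = 34 - 54 = -20


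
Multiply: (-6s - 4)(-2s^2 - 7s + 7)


Distribute each term of the first polynomial:
  (-6s)(-2s^2 - 7s + 7) = 12s^3 + 42s^2 - 42s
  (-4)(-2s^2 - 7s + 7) = 8s^2 + 28s - 28
Sum: 12s^3 + 50s^2 - 14s - 28


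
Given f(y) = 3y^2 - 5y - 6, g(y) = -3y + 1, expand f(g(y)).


Substitute g(y) into f:
f(g(y)) = 3*(-3y + 1)^2 + (-5)*(-3y + 1) + (-6)
(-3y + 1)^2 = 9y^2 - 6y + 1
Expand and combine: 27y^2 - 3y - 8


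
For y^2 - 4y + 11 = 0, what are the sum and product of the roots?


For ay^2+by+c=0: sum = -b/a, product = c/a.
a=1, b=-4, c=11
Sum = -(-4)/1 = 4
Product = (11)/1 = 11


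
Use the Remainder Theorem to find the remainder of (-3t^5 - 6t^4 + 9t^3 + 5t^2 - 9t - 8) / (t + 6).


By the Remainder Theorem, the remainder equals p(-6):
  -3*(-6)^5 = 23328
  -6*(-6)^4 = -7776
  9*(-6)^3 = -1944
  5*(-6)^2 = 180
  -9*(-6)^1 = 54
  constant: -8
Sum: 23328 - 7776 - 1944 + 180 + 54 - 8 = 13834


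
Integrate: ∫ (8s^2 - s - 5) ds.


Reverse power rule on each term:
  ∫ 8s^2 ds = (8/3)s^3
  ∫ -s ds = -(1/2)s^2
  ∫ -5 ds = -5s
F(s) = (8/3)s^3 - (1/2)s^2 - 5s + C


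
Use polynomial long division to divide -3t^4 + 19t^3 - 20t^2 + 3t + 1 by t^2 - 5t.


(-3t^4 + 19t^3 - 20t^2 + 3t + 1) / (t^2 - 5t)
Step 1: -3t^2 * (t^2 - 5t) = -3t^4 + 15t^3; subtract.
Step 2: 4t * (t^2 - 5t) = 4t^3 - 20t^2; subtract.
Step 3: 0 * (t^2 - 5t) = 0; subtract.
Quotient: -3t^2 + 4t, Remainder: 3t + 1


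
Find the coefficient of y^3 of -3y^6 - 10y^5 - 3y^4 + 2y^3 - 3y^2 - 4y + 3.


Read off the coefficient of y^3: 2


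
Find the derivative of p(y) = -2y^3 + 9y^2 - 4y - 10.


Apply the power rule term by term:
  d/dy(-2y^3) = -6y^2
  d/dy(9y^2) = 18y
  d/dy(-4y) = -4
  d/dy(-10) = 0
p'(y) = -6y^2 + 18y - 4


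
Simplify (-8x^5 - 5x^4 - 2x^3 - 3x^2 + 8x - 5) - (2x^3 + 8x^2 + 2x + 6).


Distribute the minus sign:
  (-8x^5 - 5x^4 - 2x^3 - 3x^2 + 8x - 5)
- (2x^3 + 8x^2 + 2x + 6)
Negate second polynomial: -2x^3 - 8x^2 - 2x - 6
Add: -8x^5 - 5x^4 - 4x^3 - 11x^2 + 6x - 11


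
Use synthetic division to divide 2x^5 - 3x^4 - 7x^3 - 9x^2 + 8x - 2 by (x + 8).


Synthetic division with c = -8. Coefficients: 2, -3, -7, -9, 8, -2
Bring down 2.
  2 * -8 = -16; -16 - 3 = -19
  -19 * -8 = 152; 152 - 7 = 145
  145 * -8 = -1160; -1160 - 9 = -1169
  -1169 * -8 = 9352; 9352 + 8 = 9360
  9360 * -8 = -74880; -74880 - 2 = -74882
Quotient: 2x^4 - 19x^3 + 145x^2 - 1169x + 9360, Remainder: -74882


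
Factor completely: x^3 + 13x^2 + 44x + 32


Try integer roots (divisors of 32). x=-1: p(-1)=0.
Divide out (x + 1): quotient is x^2 + 12x + 32.
Factor the quadratic: (x + 4)(x + 8)
Result: (x + 1)(x + 4)(x + 8)


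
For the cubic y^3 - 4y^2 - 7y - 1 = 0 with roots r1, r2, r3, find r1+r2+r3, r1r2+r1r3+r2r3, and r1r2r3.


Monic cubic y^3+by^2+cy+d=0: sum=-b, pairwise sum=c, product=-d.
b=-4, c=-7, d=-1
r1+r2+r3 = 4
r1r2+r1r3+r2r3 = -7
r1r2r3 = 1


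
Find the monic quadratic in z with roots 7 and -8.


p(z) = (z - 7)(z + 8)
Expand: z^2 + z - 56


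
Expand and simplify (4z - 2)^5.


Expand (4z - 2)^5 by repeated multiplication:
  (4z - 2)^2 = 16z^2 - 16z + 4
  (4z - 2)^3 = 64z^3 - 96z^2 + 48z - 8
  (4z - 2)^4 = 256z^4 - 512z^3 + 384z^2 - 128z + 16
= 1024z^5 - 2560z^4 + 2560z^3 - 1280z^2 + 320z - 32


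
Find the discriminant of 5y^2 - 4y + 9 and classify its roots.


D = b^2 - 4ac = (-4)^2 - 4(5)(9) = 16 - 180 = -164
Since D < 0: two complex conjugate roots (no real roots)


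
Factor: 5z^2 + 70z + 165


Roots satisfy r1 + r2 = -b/a = -14 and r1*r2 = c/a = 33.
So r1 = -3, r2 = -11.
5z^2 + 70z + 165 = 5(z - r1)(z - r2) = 5(z + 3)(z + 11)


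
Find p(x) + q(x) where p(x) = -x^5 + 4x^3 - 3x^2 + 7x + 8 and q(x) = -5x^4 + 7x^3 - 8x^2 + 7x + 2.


Align terms by degree and add:
  -x^5 + 4x^3 - 3x^2 + 7x + 8
  -5x^4 + 7x^3 - 8x^2 + 7x + 2
= -x^5 - 5x^4 + 11x^3 - 11x^2 + 14x + 10


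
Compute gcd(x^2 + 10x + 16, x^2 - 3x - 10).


Factor each:
  x^2 + 10x + 16 = (x + 2)(x + 8)
  x^2 - 3x - 10 = (x + 2)(x - 5)
Common monic factor: x + 2


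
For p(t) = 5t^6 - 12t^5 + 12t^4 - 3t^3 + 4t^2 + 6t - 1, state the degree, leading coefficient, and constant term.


Highest power of t is 6, with coefficient 5. Constant term is -1.
Degree = 6, leading coefficient = 5, constant term = -1


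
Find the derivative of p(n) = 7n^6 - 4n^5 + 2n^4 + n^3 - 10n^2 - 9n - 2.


Apply the power rule term by term:
  d/dn(7n^6) = 42n^5
  d/dn(-4n^5) = -20n^4
  d/dn(2n^4) = 8n^3
  d/dn(n^3) = 3n^2
  d/dn(-10n^2) = -20n
  d/dn(-9n) = -9
  d/dn(-2) = 0
p'(n) = 42n^5 - 20n^4 + 8n^3 + 3n^2 - 20n - 9


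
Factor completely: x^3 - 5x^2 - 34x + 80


Try integer roots (divisors of 80). x=8: p(8)=0.
Divide out (x - 8): quotient is x^2 + 3x - 10.
Factor the quadratic: (x + 5)(x - 2)
Result: (x - 8)(x + 5)(x - 2)


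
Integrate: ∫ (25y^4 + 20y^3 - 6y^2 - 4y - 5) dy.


Reverse power rule on each term:
  ∫ 25y^4 dy = 5y^5
  ∫ 20y^3 dy = 5y^4
  ∫ -6y^2 dy = -2y^3
  ∫ -4y dy = -2y^2
  ∫ -5 dy = -5y
F(y) = 5y^5 + 5y^4 - 2y^3 - 2y^2 - 5y + C


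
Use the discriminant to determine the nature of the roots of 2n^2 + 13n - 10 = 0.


D = b^2 - 4ac = (13)^2 - 4(2)(-10) = 169 + 80 = 249
Since D > 0: two distinct irrational roots


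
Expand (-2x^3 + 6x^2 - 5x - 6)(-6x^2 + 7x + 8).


Distribute each term of the first polynomial:
  (-2x^3)(-6x^2 + 7x + 8) = 12x^5 - 14x^4 - 16x^3
  (6x^2)(-6x^2 + 7x + 8) = -36x^4 + 42x^3 + 48x^2
  (-5x)(-6x^2 + 7x + 8) = 30x^3 - 35x^2 - 40x
  (-6)(-6x^2 + 7x + 8) = 36x^2 - 42x - 48
Sum: 12x^5 - 50x^4 + 56x^3 + 49x^2 - 82x - 48


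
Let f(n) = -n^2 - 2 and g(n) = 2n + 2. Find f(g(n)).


Substitute g(n) into f:
f(g(n)) = -1*(2n + 2)^2 + (-2)
(2n + 2)^2 = 4n^2 + 8n + 4
Expand and combine: -4n^2 - 8n - 6


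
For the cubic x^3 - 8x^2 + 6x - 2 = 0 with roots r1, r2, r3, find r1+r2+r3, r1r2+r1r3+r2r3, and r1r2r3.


Monic cubic x^3+bx^2+cx+d=0: sum=-b, pairwise sum=c, product=-d.
b=-8, c=6, d=-2
r1+r2+r3 = 8
r1r2+r1r3+r2r3 = 6
r1r2r3 = 2


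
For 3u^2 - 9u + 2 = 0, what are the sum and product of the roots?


For au^2+bu+c=0: sum = -b/a, product = c/a.
a=3, b=-9, c=2
Sum = -(-9)/3 = 3
Product = (2)/3 = 2/3


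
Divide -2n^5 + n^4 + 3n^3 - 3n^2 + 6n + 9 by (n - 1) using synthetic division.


Synthetic division with c = 1. Coefficients: -2, 1, 3, -3, 6, 9
Bring down -2.
  -2 * 1 = -2; -2 + 1 = -1
  -1 * 1 = -1; -1 + 3 = 2
  2 * 1 = 2; 2 - 3 = -1
  -1 * 1 = -1; -1 + 6 = 5
  5 * 1 = 5; 5 + 9 = 14
Quotient: -2n^4 - n^3 + 2n^2 - n + 5, Remainder: 14


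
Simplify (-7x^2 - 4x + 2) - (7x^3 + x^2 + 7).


Distribute the minus sign:
  (-7x^2 - 4x + 2)
- (7x^3 + x^2 + 7)
Negate second polynomial: -7x^3 - x^2 - 7
Add: -7x^3 - 8x^2 - 4x - 5


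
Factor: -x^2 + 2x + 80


Roots satisfy r1 + r2 = -b/a = 2 and r1*r2 = c/a = -80.
So r1 = -8, r2 = 10.
-x^2 + 2x + 80 = -(x - r1)(x - r2) = -(x + 8)(x - 10)


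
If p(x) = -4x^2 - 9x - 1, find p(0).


Using direct substitution:
  -4 * (0)^2 = 0
  -9 * (0)^1 = 0
  constant: -1
Sum = 0 + 0 - 1 = -1


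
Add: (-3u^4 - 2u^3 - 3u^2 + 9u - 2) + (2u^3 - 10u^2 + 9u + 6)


Align terms by degree and add:
  -3u^4 - 2u^3 - 3u^2 + 9u - 2
+ 2u^3 - 10u^2 + 9u + 6
= -3u^4 - 13u^2 + 18u + 4


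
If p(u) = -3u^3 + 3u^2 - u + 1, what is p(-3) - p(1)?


p(-3) = 112
p(1) = 0
p(-3) - p(1) = 112 = 112


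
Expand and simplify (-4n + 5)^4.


Expand (-4n + 5)^4 by repeated multiplication:
  (-4n + 5)^2 = 16n^2 - 40n + 25
  (-4n + 5)^3 = -64n^3 + 240n^2 - 300n + 125
= 256n^4 - 1280n^3 + 2400n^2 - 2000n + 625


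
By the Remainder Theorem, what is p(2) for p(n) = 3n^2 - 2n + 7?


By the Remainder Theorem, the remainder equals p(2):
  3*(2)^2 = 12
  -2*(2)^1 = -4
  constant: 7
Sum: 12 - 4 + 7 = 15


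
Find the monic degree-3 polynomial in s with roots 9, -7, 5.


p(s) = (s - 9)(s + 7)(s - 5)
Expand: s^3 - 7s^2 - 53s + 315


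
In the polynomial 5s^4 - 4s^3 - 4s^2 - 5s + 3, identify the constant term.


Read off the constant term: 3


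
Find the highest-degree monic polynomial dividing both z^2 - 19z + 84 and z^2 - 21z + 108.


Factor each:
  z^2 - 19z + 84 = (z - 12)(z - 7)
  z^2 - 21z + 108 = (z - 12)(z - 9)
Common monic factor: z - 12


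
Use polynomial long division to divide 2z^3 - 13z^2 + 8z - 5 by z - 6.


(2z^3 - 13z^2 + 8z - 5) / (z - 6)
Step 1: 2z^2 * (z - 6) = 2z^3 - 12z^2; subtract.
Step 2: -z * (z - 6) = -z^2 + 6z; subtract.
Step 3: 2 * (z - 6) = 2z - 12; subtract.
Quotient: 2z^2 - z + 2, Remainder: 7


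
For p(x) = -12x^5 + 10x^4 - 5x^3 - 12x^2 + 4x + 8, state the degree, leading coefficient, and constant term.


Highest power of x is 5, with coefficient -12. Constant term is 8.
Degree = 5, leading coefficient = -12, constant term = 8


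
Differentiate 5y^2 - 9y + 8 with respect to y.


Apply the power rule term by term:
  d/dy(5y^2) = 10y
  d/dy(-9y) = -9
  d/dy(8) = 0
p'(y) = 10y - 9


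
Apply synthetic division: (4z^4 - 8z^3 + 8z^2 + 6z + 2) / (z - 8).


Synthetic division with c = 8. Coefficients: 4, -8, 8, 6, 2
Bring down 4.
  4 * 8 = 32; 32 - 8 = 24
  24 * 8 = 192; 192 + 8 = 200
  200 * 8 = 1600; 1600 + 6 = 1606
  1606 * 8 = 12848; 12848 + 2 = 12850
Quotient: 4z^3 + 24z^2 + 200z + 1606, Remainder: 12850


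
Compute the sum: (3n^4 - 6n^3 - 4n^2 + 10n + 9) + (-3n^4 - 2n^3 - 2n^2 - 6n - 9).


Align terms by degree and add:
  3n^4 - 6n^3 - 4n^2 + 10n + 9
  -3n^4 - 2n^3 - 2n^2 - 6n - 9
= -8n^3 - 6n^2 + 4n


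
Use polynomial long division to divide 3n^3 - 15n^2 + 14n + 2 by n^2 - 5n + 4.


(3n^3 - 15n^2 + 14n + 2) / (n^2 - 5n + 4)
Step 1: 3n * (n^2 - 5n + 4) = 3n^3 - 15n^2 + 12n; subtract.
Step 2: 0 * (n^2 - 5n + 4) = 0; subtract.
Quotient: 3n, Remainder: 2n + 2


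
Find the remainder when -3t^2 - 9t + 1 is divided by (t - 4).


By the Remainder Theorem, the remainder equals p(4):
  -3*(4)^2 = -48
  -9*(4)^1 = -36
  constant: 1
Sum: -48 - 36 + 1 = -83


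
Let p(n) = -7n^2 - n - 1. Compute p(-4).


Using direct substitution:
  -7 * (-4)^2 = -112
  -1 * (-4)^1 = 4
  constant: -1
Sum = -112 + 4 - 1 = -109


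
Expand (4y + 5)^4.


Expand (4y + 5)^4 by repeated multiplication:
  (4y + 5)^2 = 16y^2 + 40y + 25
  (4y + 5)^3 = 64y^3 + 240y^2 + 300y + 125
= 256y^4 + 1280y^3 + 2400y^2 + 2000y + 625


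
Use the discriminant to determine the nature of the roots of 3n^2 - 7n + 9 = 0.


D = b^2 - 4ac = (-7)^2 - 4(3)(9) = 49 - 108 = -59
Since D < 0: two complex conjugate roots (no real roots)


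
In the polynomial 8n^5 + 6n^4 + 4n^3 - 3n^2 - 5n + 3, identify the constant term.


Read off the constant term: 3


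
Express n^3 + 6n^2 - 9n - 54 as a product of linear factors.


Try integer roots (divisors of -54). n=-6: p(-6)=0.
Divide out (n + 6): quotient is n^2 - 9.
Factor the quadratic: (n - 3)(n + 3)
Result: (n + 6)(n - 3)(n + 3)


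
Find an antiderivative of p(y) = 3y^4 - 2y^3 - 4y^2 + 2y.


Reverse power rule on each term:
  ∫ 3y^4 dy = (3/5)y^5
  ∫ -2y^3 dy = -(1/2)y^4
  ∫ -4y^2 dy = -(4/3)y^3
  ∫ 2y dy = y^2
F(y) = (3/5)y^5 - (1/2)y^4 - (4/3)y^3 + y^2 + C


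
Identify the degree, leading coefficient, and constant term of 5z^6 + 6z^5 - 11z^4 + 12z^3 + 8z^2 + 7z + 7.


Highest power of z is 6, with coefficient 5. Constant term is 7.
Degree = 6, leading coefficient = 5, constant term = 7


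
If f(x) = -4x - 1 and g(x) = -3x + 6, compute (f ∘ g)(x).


Substitute g(x) into f:
f(g(x)) = -4*(-3x + 6) + (-1)
Expand and combine: 12x - 25


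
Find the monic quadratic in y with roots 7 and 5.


p(y) = (y - 7)(y - 5)
Expand: y^2 - 12y + 35


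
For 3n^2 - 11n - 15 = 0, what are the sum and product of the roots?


For an^2+bn+c=0: sum = -b/a, product = c/a.
a=3, b=-11, c=-15
Sum = -(-11)/3 = 11/3
Product = (-15)/3 = -5


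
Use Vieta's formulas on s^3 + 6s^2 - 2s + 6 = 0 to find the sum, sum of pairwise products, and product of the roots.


Monic cubic s^3+bs^2+cs+d=0: sum=-b, pairwise sum=c, product=-d.
b=6, c=-2, d=6
r1+r2+r3 = -6
r1r2+r1r3+r2r3 = -2
r1r2r3 = -6
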